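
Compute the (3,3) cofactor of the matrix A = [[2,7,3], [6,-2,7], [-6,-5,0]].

-46

Delete row 3 and column 3; the remaining 2×2 submatrix is [2 7; 6 -2].
Its determinant is 2·(-2) − 7·6 = -46.
The cofactor carries sign (−1)^(3+3) = +1, so C_{3,3} = +(-46) = -46.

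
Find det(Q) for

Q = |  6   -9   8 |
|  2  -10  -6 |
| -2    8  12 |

-356

Expand along row 1:
  + 6 · |-10 -6; 8 12| = 6·(-120 − (-48)) = -432
  − (-9) · |2 -6; -2 12| = −(-9)·(24 − 12) = 108
  + 8 · |2 -10; -2 8| = 8·(16 − 20) = -32
Sum: (-432) + (108) + (-32) = -356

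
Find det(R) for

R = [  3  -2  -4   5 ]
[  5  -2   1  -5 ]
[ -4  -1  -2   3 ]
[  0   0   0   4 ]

The determinant is 220.

Expand along row 4 (it has 3 zeros):
  + (4) · M_44   where M_44 = det([3 -2 -4; 5 -2 1; -4 -1 -2]) = 55
det = (+1)·(4)·(55) = 220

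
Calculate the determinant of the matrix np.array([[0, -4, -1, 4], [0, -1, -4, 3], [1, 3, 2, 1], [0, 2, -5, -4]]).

The determinant is -74.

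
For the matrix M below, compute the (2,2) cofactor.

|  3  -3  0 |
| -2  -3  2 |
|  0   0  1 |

Delete row 2 and column 2; the remaining 2×2 submatrix is [3 0; 0 1].
Its determinant is 3·1 − 0·0 = 3.
The cofactor carries sign (−1)^(2+2) = +1, so C_{2,2} = +(3) = 3.

3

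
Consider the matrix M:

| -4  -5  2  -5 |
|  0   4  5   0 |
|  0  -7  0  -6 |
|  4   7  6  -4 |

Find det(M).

Expand along row 2 (it has 2 zeros):
  + (4) · M_22   where M_22 = det([-4 2 -5; 0 0 -6; 4 6 -4]) = -192
  − (5) · M_23   where M_23 = det([-4 -5 -5; 0 -7 -6; 4 7 -4]) = -300
det = (+1)·(4)·(-192) + (-1)·(5)·(-300) = 732

The determinant is 732.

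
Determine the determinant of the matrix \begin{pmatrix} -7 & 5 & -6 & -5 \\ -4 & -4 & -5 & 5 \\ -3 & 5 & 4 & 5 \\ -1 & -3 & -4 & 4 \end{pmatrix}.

The determinant is 1276.

Expand along row 1:
  + (-7) · M_11   where M_11 = det([-4 -5 5; 5 4 5; -3 -4 4]) = -9
  − (5) · M_12   where M_12 = det([-4 -5 5; -3 4 5; -1 -4 4]) = -99
  + (-6) · M_13   where M_13 = det([-4 -4 5; -3 5 5; -1 -3 4]) = -98
  − (-5) · M_14   where M_14 = det([-4 -4 -5; -3 5 4; -1 -3 -4]) = 26
det = (+1)·(-7)·(-9) + (-1)·(5)·(-99) + (+1)·(-6)·(-98) + (-1)·(-5)·(26) = 1276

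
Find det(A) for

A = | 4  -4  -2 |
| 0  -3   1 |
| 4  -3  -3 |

det(A) = 8

Expand along row 2:
  + (-3) · |4 -2; 4 -3| = (-3)·(-12 − (-8)) = 12
  − 1 · |4 -4; 4 -3| = −1·(-12 − (-16)) = -4
Sum: (12) + (-4) = 8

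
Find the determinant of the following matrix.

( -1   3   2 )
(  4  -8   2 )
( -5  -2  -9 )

Expand along row 1:
  + (-1) · |-8 2; -2 -9| = (-1)·(72 − (-4)) = -76
  − 3 · |4 2; -5 -9| = −3·(-36 − (-10)) = 78
  + 2 · |4 -8; -5 -2| = 2·(-8 − 40) = -96
Sum: (-76) + (78) + (-96) = -94

The determinant is -94.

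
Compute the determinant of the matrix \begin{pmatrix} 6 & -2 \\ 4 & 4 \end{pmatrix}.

det = 6·4 − (-2)·4 = 24 − (-8) = 32

32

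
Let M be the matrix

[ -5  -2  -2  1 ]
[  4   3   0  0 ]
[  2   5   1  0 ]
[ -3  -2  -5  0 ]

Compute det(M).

71

Expand along column 4 (it has 3 zeros):
  − (1) · M_14   where M_14 = det([4 3 0; 2 5 1; -3 -2 -5]) = -71
det = (-1)·(1)·(-71) = 71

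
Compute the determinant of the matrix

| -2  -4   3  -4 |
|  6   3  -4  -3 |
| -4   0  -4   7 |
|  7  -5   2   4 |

-2225

Expand along row 3 (it has 1 zero):
  + (-4) · M_31   where M_31 = det([-4 3 -4; 3 -4 -3; -5 2 4]) = 105
  + (-4) · M_33   where M_33 = det([-2 -4 -4; 6 3 -3; 7 -5 4]) = 390
  − (7) · M_34   where M_34 = det([-2 -4 3; 6 3 -4; 7 -5 2]) = 35
det = (+1)·(-4)·(105) + (+1)·(-4)·(390) + (-1)·(7)·(35) = -2225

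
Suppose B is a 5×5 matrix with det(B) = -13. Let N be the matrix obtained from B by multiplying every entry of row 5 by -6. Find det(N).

Scaling one row by -6 multiplies the determinant by -6.
det(N) = (-6)·(-13) = 78

78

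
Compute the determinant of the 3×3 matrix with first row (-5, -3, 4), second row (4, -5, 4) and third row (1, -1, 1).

9

Expand along row 1:
  + (-5) · |-5 4; -1 1| = (-5)·(-5 − (-4)) = 5
  − (-3) · |4 4; 1 1| = −(-3)·(4 − 4) = 0
  + 4 · |4 -5; 1 -1| = 4·(-4 − (-5)) = 4
Sum: (5) + (0) + (4) = 9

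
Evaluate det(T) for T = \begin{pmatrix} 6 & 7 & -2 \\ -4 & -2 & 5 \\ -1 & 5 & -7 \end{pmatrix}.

The determinant is -253.

Expand along row 1:
  + 6 · |-2 5; 5 -7| = 6·(14 − 25) = -66
  − 7 · |-4 5; -1 -7| = −7·(28 − (-5)) = -231
  + (-2) · |-4 -2; -1 5| = (-2)·(-20 − 2) = 44
Sum: (-66) + (-231) + (44) = -253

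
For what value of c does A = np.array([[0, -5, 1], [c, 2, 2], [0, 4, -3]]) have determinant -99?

9

Expanding along the row containing c, det(A) is linear in c: det(A) = (-11)·c + (0).
Set (-11)·c + (0) = -99  ⇒  (-11)·c = -99  ⇒  c = 9.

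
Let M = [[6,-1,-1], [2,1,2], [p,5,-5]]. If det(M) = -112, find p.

Expanding along the column containing p, det(M) is linear in p: det(M) = (-1)·p + (-110).
Set (-1)·p + (-110) = -112  ⇒  (-1)·p = -2  ⇒  p = 2.

p = 2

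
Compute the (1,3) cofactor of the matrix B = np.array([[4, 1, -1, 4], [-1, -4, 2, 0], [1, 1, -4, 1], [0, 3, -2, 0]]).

3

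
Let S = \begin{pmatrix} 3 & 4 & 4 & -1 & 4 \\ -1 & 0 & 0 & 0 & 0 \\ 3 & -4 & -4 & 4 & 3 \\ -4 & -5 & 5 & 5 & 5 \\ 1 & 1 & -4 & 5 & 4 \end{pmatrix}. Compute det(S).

Expand along row 2 (it has 4 zeros):
  − (-1) · M_21   where M_21 = det([4 4 -1 4; -4 -4 4 3; -5 5 5 5; 1 -4 5 4]) = 1035
det = (-1)·(-1)·(1035) = 1035

1035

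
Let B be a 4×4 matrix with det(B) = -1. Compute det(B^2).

1

det(B^2) = (det B)^2 = (-1)^2 = 1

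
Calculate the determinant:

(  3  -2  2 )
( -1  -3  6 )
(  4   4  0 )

-104

Expand along column 3:
  + 2 · |-1 -3; 4 4| = 2·(-4 − (-12)) = 16
  − 6 · |3 -2; 4 4| = −6·(12 − (-8)) = -120
Sum: (16) + (-120) = -104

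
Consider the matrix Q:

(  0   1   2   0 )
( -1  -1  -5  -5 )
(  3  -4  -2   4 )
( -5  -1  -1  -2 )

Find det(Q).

107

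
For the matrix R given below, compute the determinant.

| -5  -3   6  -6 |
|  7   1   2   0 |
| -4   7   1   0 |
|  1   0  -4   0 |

Expand along column 4 (it has 3 zeros):
  − (-6) · M_14   where M_14 = det([7 1 2; -4 7 1; 1 0 -4]) = -225
det = (-1)·(-6)·(-225) = -1350

det(R) = -1350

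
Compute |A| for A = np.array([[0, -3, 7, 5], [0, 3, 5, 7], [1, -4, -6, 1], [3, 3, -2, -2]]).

det(A) = 1116

Expand along column 1 (it has 2 zeros):
  + (1) · M_31   where M_31 = det([-3 7 5; 3 5 7; 3 -2 -2]) = 72
  − (3) · M_41   where M_41 = det([-3 7 5; 3 5 7; -4 -6 1]) = -348
det = (+1)·(1)·(72) + (-1)·(3)·(-348) = 1116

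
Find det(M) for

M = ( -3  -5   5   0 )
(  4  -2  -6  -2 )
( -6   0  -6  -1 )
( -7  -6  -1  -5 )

|M| = 1446

Expand along row 1 (it has 1 zero):
  + (-3) · M_11   where M_11 = det([-2 -6 -2; 0 -6 -1; -6 -1 -5]) = -22
  − (-5) · M_12   where M_12 = det([4 -6 -2; -6 -6 -1; -7 -1 -5]) = 326
  + (5) · M_13   where M_13 = det([4 -2 -2; -6 0 -1; -7 -6 -5]) = -50
det = (+1)·(-3)·(-22) + (-1)·(-5)·(326) + (+1)·(5)·(-50) = 1446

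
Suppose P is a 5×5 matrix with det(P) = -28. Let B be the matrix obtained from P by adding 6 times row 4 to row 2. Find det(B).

|B| = -28

Adding a multiple of one row to another leaves the determinant unchanged.
det(B) = (1)·(-28) = -28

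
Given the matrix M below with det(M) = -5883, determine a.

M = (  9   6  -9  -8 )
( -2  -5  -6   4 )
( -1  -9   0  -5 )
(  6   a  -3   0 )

a = 0

Expanding along the column containing a, det(M) is linear in a: det(M) = (444)·a + (-5883).
Set (444)·a + (-5883) = -5883  ⇒  (444)·a = 0  ⇒  a = 0.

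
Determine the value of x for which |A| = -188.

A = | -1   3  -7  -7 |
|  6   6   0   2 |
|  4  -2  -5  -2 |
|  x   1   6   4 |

-1

Expanding along the column containing x, det(A) is linear in x: det(A) = (-184)·x + (-372).
Set (-184)·x + (-372) = -188  ⇒  (-184)·x = 184  ⇒  x = -1.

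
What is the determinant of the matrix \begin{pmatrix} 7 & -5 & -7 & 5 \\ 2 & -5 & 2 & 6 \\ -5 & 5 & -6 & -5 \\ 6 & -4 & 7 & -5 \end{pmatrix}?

Expand along row 1:
  + (7) · M_11   where M_11 = det([-5 2 6; 5 -6 -5; -4 7 -5]) = -169
  − (-5) · M_12   where M_12 = det([2 2 6; -5 -6 -5; 6 7 -5]) = 26
  + (-7) · M_13   where M_13 = det([2 -5 6; -5 5 -5; 6 -4 -5]) = 125
  − (5) · M_14   where M_14 = det([2 -5 2; -5 5 -6; 6 -4 7]) = 7
det = (+1)·(7)·(-169) + (-1)·(-5)·(26) + (+1)·(-7)·(125) + (-1)·(5)·(7) = -1963

-1963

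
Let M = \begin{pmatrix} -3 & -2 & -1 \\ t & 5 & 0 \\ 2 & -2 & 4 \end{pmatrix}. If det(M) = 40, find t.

Expanding along the row containing t, det(M) is linear in t: det(M) = (10)·t + (-50).
Set (10)·t + (-50) = 40  ⇒  (10)·t = 90  ⇒  t = 9.

9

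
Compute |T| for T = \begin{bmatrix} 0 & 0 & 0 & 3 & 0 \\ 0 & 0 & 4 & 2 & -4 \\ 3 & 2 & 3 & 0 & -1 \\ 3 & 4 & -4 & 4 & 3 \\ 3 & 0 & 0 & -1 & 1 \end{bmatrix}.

Expand along row 1 (it has 4 zeros):
  − (3) · M_14   where M_14 = det([0 0 4 -4; 3 2 3 -1; 3 4 -4 3; 3 0 0 1]) = -96
det = (-1)·(3)·(-96) = 288

288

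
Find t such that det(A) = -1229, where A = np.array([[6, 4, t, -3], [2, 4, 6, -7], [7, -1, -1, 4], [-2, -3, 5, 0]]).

-7

Expanding along the row containing t, det(A) is linear in t: det(A) = (153)·t + (-158).
Set (153)·t + (-158) = -1229  ⇒  (153)·t = -1071  ⇒  t = -7.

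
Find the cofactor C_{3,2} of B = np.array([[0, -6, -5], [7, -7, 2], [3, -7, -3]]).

-35

Delete row 3 and column 2; the remaining 2×2 submatrix is [0 -5; 7 2].
Its determinant is 0·2 − (-5)·7 = 35.
The cofactor carries sign (−1)^(3+2) = −1, so C_{3,2} = −(35) = -35.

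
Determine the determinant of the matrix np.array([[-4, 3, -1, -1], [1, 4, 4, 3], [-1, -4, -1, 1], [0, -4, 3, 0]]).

The determinant is 336.

Expand along row 4 (it has 2 zeros):
  + (-4) · M_42   where M_42 = det([-4 -1 -1; 1 4 3; -1 -1 1]) = -27
  − (3) · M_43   where M_43 = det([-4 3 -1; 1 4 3; -1 -4 1]) = -76
det = (+1)·(-4)·(-27) + (-1)·(3)·(-76) = 336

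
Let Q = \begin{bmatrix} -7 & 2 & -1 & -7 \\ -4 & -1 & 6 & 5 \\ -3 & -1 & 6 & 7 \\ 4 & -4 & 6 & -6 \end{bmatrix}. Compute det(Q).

-132

Expand along row 1:
  + (-7) · M_11   where M_11 = det([-1 6 5; -1 6 7; -4 6 -6]) = -36
  − (2) · M_12   where M_12 = det([-4 6 5; -3 6 7; 4 6 -6]) = 162
  + (-1) · M_13   where M_13 = det([-4 -1 5; -3 -1 7; 4 -4 -6]) = -66
  − (-7) · M_14   where M_14 = det([-4 -1 6; -3 -1 6; 4 -4 6]) = -18
det = (+1)·(-7)·(-36) + (-1)·(2)·(162) + (+1)·(-1)·(-66) + (-1)·(-7)·(-18) = -132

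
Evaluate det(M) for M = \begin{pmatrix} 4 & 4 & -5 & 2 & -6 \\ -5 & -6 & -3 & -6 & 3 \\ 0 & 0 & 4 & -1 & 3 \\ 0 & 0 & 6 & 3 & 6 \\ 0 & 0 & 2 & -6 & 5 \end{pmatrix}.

|M| = -384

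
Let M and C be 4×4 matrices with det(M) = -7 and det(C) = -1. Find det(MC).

det(MC) = det(M)·det(C) = (-7)·(-1) = 7

7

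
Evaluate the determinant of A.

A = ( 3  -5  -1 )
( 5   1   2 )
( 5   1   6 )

det(A) = 112

Expand along column 1:
  + 3 · |1 2; 1 6| = 3·(6 − 2) = 12
  − 5 · |-5 -1; 1 6| = −5·(-30 − (-1)) = 145
  + 5 · |-5 -1; 1 2| = 5·(-10 − (-1)) = -45
Sum: (12) + (145) + (-45) = 112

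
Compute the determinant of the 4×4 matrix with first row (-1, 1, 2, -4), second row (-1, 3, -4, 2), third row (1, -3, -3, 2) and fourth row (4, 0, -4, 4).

The determinant is -208.

Expand along row 4 (it has 1 zero):
  − (4) · M_41   where M_41 = det([1 2 -4; 3 -4 2; -3 -3 2]) = 58
  − (-4) · M_43   where M_43 = det([-1 1 -4; -1 3 2; 1 -3 2]) = -8
  + (4) · M_44   where M_44 = det([-1 1 2; -1 3 -4; 1 -3 -3]) = 14
det = (-1)·(4)·(58) + (-1)·(-4)·(-8) + (+1)·(4)·(14) = -208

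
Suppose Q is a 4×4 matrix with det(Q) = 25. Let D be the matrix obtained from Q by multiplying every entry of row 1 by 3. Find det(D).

Scaling one row by 3 multiplies the determinant by 3.
det(D) = (3)·(25) = 75

The determinant is 75.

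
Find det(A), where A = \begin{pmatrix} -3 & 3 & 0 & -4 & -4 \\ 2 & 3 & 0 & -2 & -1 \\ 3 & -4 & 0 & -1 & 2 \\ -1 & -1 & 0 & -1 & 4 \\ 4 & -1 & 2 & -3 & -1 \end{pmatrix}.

814

Expand along column 3 (it has 4 zeros):
  + (2) · M_53   where M_53 = det([-3 3 -4 -4; 2 3 -2 -1; 3 -4 -1 2; -1 -1 -1 4]) = 407
det = (+1)·(2)·(407) = 814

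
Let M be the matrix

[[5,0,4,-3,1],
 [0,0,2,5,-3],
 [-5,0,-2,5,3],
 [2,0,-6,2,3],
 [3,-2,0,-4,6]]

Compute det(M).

-2580

Expand along column 2 (it has 4 zeros):
  − (-2) · M_52   where M_52 = det([5 4 -3 1; 0 2 5 -3; -5 -2 5 3; 2 -6 2 3]) = -1290
det = (-1)·(-2)·(-1290) = -2580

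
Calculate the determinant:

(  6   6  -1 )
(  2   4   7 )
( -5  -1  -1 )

The determinant is -198.

Expand along column 1:
  + 6 · |4 7; -1 -1| = 6·(-4 − (-7)) = 18
  − 2 · |6 -1; -1 -1| = −2·(-6 − 1) = 14
  + (-5) · |6 -1; 4 7| = (-5)·(42 − (-4)) = -230
Sum: (18) + (14) + (-230) = -198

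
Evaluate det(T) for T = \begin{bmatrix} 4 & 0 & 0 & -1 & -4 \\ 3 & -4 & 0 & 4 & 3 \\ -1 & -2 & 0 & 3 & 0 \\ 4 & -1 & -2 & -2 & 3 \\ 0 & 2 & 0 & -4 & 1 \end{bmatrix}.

Expand along column 3 (it has 4 zeros):
  − (-2) · M_43   where M_43 = det([4 0 -1 -4; 3 -4 4 3; -1 -2 3 0; 0 2 -4 1]) = 80
det = (-1)·(-2)·(80) = 160

|T| = 160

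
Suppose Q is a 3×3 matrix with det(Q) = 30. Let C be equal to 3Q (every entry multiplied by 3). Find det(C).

det(C) = 810

For a 3×3 matrix, det(3Q) = 3^3·det(Q) = 27·det(Q).
det(C) = (27)·(30) = 810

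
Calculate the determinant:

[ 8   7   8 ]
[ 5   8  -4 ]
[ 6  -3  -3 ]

Expand along row 1:
  + 8 · |8 -4; -3 -3| = 8·(-24 − 12) = -288
  − 7 · |5 -4; 6 -3| = −7·(-15 − (-24)) = -63
  + 8 · |5 8; 6 -3| = 8·(-15 − 48) = -504
Sum: (-288) + (-63) + (-504) = -855

-855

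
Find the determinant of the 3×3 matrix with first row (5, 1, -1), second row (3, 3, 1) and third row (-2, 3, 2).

-8

Expand along column 1:
  + 5 · |3 1; 3 2| = 5·(6 − 3) = 15
  − 3 · |1 -1; 3 2| = −3·(2 − (-3)) = -15
  + (-2) · |1 -1; 3 1| = (-2)·(1 − (-3)) = -8
Sum: (15) + (-15) + (-8) = -8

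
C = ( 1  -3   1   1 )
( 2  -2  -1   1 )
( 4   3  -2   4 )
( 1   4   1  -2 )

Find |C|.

Expand along row 1:
  + (1) · M_11   where M_11 = det([-2 -1 1; 3 -2 4; 4 1 -2]) = -11
  − (-3) · M_12   where M_12 = det([2 -1 1; 4 -2 4; 1 1 -2]) = -6
  + (1) · M_13   where M_13 = det([2 -2 1; 4 3 4; 1 4 -2]) = -55
  − (1) · M_14   where M_14 = det([2 -2 -1; 4 3 -2; 1 4 1]) = 21
det = (+1)·(1)·(-11) + (-1)·(-3)·(-6) + (+1)·(1)·(-55) + (-1)·(1)·(21) = -105

The determinant is -105.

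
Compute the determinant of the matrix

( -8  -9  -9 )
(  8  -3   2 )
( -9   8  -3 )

The determinant is -331.

Expand along column 1:
  + (-8) · |-3 2; 8 -3| = (-8)·(9 − 16) = 56
  − 8 · |-9 -9; 8 -3| = −8·(27 − (-72)) = -792
  + (-9) · |-9 -9; -3 2| = (-9)·(-18 − 27) = 405
Sum: (56) + (-792) + (405) = -331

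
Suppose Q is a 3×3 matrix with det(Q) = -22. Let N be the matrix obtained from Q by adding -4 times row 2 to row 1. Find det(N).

Adding a multiple of one row to another leaves the determinant unchanged.
det(N) = (1)·(-22) = -22

det(N) = -22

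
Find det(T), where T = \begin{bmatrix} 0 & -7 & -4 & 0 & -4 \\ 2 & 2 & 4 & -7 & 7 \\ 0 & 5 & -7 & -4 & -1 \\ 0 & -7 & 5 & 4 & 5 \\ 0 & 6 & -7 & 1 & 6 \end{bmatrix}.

det(T) = 3636

Expand along column 1 (it has 4 zeros):
  − (2) · M_21   where M_21 = det([-7 -4 0 -4; 5 -7 -4 -1; -7 5 4 5; 6 -7 1 6]) = -1818
det = (-1)·(2)·(-1818) = 3636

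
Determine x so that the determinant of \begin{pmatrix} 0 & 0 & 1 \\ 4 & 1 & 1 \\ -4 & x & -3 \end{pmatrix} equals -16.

Expanding along the column containing x, det(B) is linear in x: det(B) = (4)·x + (4).
Set (4)·x + (4) = -16  ⇒  (4)·x = -20  ⇒  x = -5.

x = -5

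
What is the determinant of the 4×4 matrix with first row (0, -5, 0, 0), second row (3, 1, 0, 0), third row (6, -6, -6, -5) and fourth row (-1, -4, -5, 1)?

The matrix is block lower-triangular with a 2×2 block and a 2×2 block on the diagonal, so its determinant equals the product of the determinants of the diagonal blocks.
det of the 2×2 block = 15
det of the 2×2 block = -31
det = (15)·(-31) = -465

-465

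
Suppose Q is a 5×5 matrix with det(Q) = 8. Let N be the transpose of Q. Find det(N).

det(Qᵀ) = det(Q).
det(N) = (1)·(8) = 8

det(N) = 8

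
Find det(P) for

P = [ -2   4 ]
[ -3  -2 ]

det(P) = (-2)·(-2) − 4·(-3) = 4 − (-12) = 16

16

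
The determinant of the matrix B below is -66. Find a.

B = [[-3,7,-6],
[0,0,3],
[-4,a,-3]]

2

Expanding along the row containing a, det(B) is linear in a: det(B) = (9)·a + (-84).
Set (9)·a + (-84) = -66  ⇒  (9)·a = 18  ⇒  a = 2.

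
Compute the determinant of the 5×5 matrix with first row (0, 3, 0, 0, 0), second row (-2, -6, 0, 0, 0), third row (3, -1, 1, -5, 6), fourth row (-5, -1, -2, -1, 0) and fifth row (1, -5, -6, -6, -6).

The matrix is block lower-triangular with a 2×2 block and a 3×3 block on the diagonal, so its determinant equals the product of the determinants of the diagonal blocks.
det of the 2×2 block = 6
det of the 3×3 block = 102
det = (6)·(102) = 612

The determinant is 612.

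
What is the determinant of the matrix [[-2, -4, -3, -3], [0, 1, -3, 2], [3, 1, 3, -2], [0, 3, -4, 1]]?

Expand along column 1 (it has 2 zeros):
  + (-2) · M_11   where M_11 = det([1 -3 2; 1 3 -2; 3 -4 1]) = -10
  + (3) · M_31   where M_31 = det([-4 -3 -3; 1 -3 2; 3 -4 1]) = -50
det = (+1)·(-2)·(-10) + (+1)·(3)·(-50) = -130

-130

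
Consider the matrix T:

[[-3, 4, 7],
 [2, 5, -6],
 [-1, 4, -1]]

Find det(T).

66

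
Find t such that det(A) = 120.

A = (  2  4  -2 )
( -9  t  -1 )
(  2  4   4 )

t = -8

Expanding along the column containing t, det(A) is linear in t: det(A) = (12)·t + (216).
Set (12)·t + (216) = 120  ⇒  (12)·t = -96  ⇒  t = -8.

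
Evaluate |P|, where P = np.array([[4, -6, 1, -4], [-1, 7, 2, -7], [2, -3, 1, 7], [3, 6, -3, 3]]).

Expand along row 1:
  + (4) · M_11   where M_11 = det([7 2 -7; -3 1 7; 6 -3 3]) = 249
  − (-6) · M_12   where M_12 = det([-1 2 -7; 2 1 7; 3 -3 3]) = 69
  + (1) · M_13   where M_13 = det([-1 7 -7; 2 -3 7; 3 6 3]) = 9
  − (-4) · M_14   where M_14 = det([-1 7 2; 2 -3 1; 3 6 -3]) = 102
det = (+1)·(4)·(249) + (-1)·(-6)·(69) + (+1)·(1)·(9) + (-1)·(-4)·(102) = 1827

det(P) = 1827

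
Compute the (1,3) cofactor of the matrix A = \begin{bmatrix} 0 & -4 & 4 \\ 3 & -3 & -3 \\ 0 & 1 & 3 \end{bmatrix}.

Delete row 1 and column 3; the remaining 2×2 submatrix is [3 -3; 0 1].
Its determinant is 3·1 − (-3)·0 = 3.
The cofactor carries sign (−1)^(1+3) = +1, so C_{1,3} = +(3) = 3.

3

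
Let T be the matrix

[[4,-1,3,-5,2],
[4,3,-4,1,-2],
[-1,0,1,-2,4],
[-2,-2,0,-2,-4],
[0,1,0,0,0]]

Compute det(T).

The determinant is 504.

Expand along row 5 (it has 4 zeros):
  − (1) · M_52   where M_52 = det([4 3 -5 2; 4 -4 1 -2; -1 1 -2 4; -2 0 -2 -4]) = -504
det = (-1)·(1)·(-504) = 504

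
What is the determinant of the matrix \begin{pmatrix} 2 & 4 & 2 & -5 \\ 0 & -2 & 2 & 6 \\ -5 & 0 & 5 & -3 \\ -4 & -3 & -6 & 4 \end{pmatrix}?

-546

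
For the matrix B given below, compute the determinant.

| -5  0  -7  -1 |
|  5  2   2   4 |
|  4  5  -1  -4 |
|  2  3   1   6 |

Expand along row 1 (it has 1 zero):
  + (-5) · M_11   where M_11 = det([2 2 4; 5 -1 -4; 3 1 6]) = -56
  + (-7) · M_13   where M_13 = det([5 2 4; 4 5 -4; 2 3 6]) = 154
  − (-1) · M_14   where M_14 = det([5 2 2; 4 5 -1; 2 3 1]) = 32
det = (+1)·(-5)·(-56) + (+1)·(-7)·(154) + (-1)·(-1)·(32) = -766

|B| = -766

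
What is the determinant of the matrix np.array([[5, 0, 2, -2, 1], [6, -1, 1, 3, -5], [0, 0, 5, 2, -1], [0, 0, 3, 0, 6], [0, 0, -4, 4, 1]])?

930

The matrix is block upper-triangular with a 2×2 block and a 3×3 block on the diagonal, so its determinant equals the product of the determinants of the diagonal blocks.
det of the 2×2 block = -5
det of the 3×3 block = -186
det = (-5)·(-186) = 930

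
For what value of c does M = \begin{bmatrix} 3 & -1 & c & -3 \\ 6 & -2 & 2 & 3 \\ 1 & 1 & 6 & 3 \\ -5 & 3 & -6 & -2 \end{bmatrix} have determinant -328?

c = -1

Expanding along the column containing c, det(M) is linear in c: det(M) = (-16)·c + (-344).
Set (-16)·c + (-344) = -328  ⇒  (-16)·c = 16  ⇒  c = -1.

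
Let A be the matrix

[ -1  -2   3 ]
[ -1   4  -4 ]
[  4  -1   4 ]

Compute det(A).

The determinant is -33.

Expand along row 1:
  + (-1) · |4 -4; -1 4| = (-1)·(16 − 4) = -12
  − (-2) · |-1 -4; 4 4| = −(-2)·(-4 − (-16)) = 24
  + 3 · |-1 4; 4 -1| = 3·(1 − 16) = -45
Sum: (-12) + (24) + (-45) = -33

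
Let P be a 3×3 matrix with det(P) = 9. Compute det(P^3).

det(P^3) = (det P)^3 = (9)^3 = 729

729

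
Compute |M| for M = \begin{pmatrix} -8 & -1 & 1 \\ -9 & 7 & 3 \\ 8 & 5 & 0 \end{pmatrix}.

Expand along row 3:
  + 8 · |-1 1; 7 3| = 8·(-3 − 7) = -80
  − 5 · |-8 1; -9 3| = −5·(-24 − (-9)) = 75
Sum: (-80) + (75) = -5

det(M) = -5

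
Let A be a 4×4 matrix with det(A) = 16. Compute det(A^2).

det(A^2) = (det A)^2 = (16)^2 = 256

256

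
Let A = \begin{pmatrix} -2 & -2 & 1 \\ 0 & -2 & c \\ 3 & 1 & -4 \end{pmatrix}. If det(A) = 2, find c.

c = -3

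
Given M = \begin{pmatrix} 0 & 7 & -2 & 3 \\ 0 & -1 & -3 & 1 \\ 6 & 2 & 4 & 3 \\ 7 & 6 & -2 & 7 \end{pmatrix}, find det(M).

|M| = 71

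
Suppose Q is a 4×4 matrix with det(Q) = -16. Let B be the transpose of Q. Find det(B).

det(Qᵀ) = det(Q).
det(B) = (1)·(-16) = -16

|B| = -16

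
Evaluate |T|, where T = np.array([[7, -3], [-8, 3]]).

det(T) = -3

det(T) = 7·3 − (-3)·(-8) = 21 − 24 = -3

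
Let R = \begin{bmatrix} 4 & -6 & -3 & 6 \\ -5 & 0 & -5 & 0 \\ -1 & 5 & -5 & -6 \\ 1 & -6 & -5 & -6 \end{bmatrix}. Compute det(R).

-3570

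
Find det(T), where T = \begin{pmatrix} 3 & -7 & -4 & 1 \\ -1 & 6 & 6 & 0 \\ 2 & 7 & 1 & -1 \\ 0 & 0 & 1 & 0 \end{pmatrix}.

Expand along row 4 (it has 3 zeros):
  − (1) · M_43   where M_43 = det([3 -7 1; -1 6 0; 2 7 -1]) = -30
det = (-1)·(1)·(-30) = 30

30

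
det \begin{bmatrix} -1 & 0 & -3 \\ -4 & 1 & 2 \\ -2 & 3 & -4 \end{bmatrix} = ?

40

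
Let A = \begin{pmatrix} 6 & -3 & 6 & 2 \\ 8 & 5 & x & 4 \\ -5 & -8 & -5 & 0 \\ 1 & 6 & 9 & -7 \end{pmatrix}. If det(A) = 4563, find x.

Expanding along the column containing x, det(A) is linear in x: det(A) = (-397)·x + (1784).
Set (-397)·x + (1784) = 4563  ⇒  (-397)·x = 2779  ⇒  x = -7.

-7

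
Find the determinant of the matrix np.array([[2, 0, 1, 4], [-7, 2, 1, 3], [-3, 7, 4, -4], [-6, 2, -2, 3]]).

Expand along row 1 (it has 1 zero):
  + (2) · M_11   where M_11 = det([2 1 3; 7 4 -4; 2 -2 3]) = -87
  + (1) · M_13   where M_13 = det([-7 2 3; -3 7 -4; -6 2 3]) = -29
  − (4) · M_14   where M_14 = det([-7 2 1; -3 7 4; -6 2 -2]) = 130
det = (+1)·(2)·(-87) + (+1)·(1)·(-29) + (-1)·(4)·(130) = -723

-723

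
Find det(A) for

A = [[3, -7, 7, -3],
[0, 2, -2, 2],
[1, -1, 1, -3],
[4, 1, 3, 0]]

80

Expand along row 2 (it has 1 zero):
  + (2) · M_22   where M_22 = det([3 7 -3; 1 1 -3; 4 3 0]) = -54
  − (-2) · M_23   where M_23 = det([3 -7 -3; 1 -1 -3; 4 1 0]) = 78
  + (2) · M_24   where M_24 = det([3 -7 7; 1 -1 1; 4 1 3]) = 16
det = (+1)·(2)·(-54) + (-1)·(-2)·(78) + (+1)·(2)·(16) = 80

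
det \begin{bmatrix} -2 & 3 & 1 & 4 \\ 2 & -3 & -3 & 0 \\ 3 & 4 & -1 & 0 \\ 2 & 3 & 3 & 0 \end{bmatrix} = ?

Expand along column 4 (it has 3 zeros):
  − (4) · M_14   where M_14 = det([2 -3 -3; 3 4 -1; 2 3 3]) = 60
det = (-1)·(4)·(60) = -240

The determinant is -240.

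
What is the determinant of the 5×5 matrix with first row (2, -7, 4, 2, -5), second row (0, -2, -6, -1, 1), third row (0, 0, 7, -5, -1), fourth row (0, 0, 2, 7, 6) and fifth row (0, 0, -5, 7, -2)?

The matrix is block upper-triangular with a 2×2 block and a 3×3 block on the diagonal, so its determinant equals the product of the determinants of the diagonal blocks.
det of the 2×2 block = -4
det of the 3×3 block = -311
det = (-4)·(-311) = 1244

1244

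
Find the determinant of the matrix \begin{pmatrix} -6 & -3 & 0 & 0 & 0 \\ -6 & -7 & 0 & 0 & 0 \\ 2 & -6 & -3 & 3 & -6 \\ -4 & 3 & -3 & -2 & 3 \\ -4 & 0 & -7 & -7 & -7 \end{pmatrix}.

The determinant is -6552.

The matrix is block lower-triangular with a 2×2 block and a 3×3 block on the diagonal, so its determinant equals the product of the determinants of the diagonal blocks.
det of the 2×2 block = 24
det of the 3×3 block = -273
det = (24)·(-273) = -6552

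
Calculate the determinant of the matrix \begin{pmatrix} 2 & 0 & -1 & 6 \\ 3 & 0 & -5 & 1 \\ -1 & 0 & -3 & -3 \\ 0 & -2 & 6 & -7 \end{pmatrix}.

The determinant is 112.

Expand along column 2 (it has 3 zeros):
  + (-2) · M_42   where M_42 = det([2 -1 6; 3 -5 1; -1 -3 -3]) = -56
det = (+1)·(-2)·(-56) = 112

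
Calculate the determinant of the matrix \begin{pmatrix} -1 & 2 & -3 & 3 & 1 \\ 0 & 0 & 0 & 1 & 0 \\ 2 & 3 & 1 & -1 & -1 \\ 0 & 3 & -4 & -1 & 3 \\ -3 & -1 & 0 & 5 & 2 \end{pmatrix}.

Expand along row 2 (it has 4 zeros):
  + (1) · M_24   where M_24 = det([-1 2 -3 1; 2 3 1 -1; 0 3 -4 3; -3 -1 0 2]) = 72
det = (+1)·(1)·(72) = 72

72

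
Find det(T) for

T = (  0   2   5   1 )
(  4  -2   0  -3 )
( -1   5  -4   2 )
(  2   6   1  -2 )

-356

Expand along row 1 (it has 1 zero):
  − (2) · M_12   where M_12 = det([4 0 -3; -1 -4 2; 2 1 -2]) = 3
  + (5) · M_13   where M_13 = det([4 -2 -3; -1 5 2; 2 6 -2]) = -44
  − (1) · M_14   where M_14 = det([4 -2 0; -1 5 -4; 2 6 1]) = 130
det = (-1)·(2)·(3) + (+1)·(5)·(-44) + (-1)·(1)·(130) = -356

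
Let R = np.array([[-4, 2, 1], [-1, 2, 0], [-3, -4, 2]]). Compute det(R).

|R| = -2

Expand along row 2:
  − (-1) · |2 1; -4 2| = −(-1)·(4 − (-4)) = 8
  + 2 · |-4 1; -3 2| = 2·(-8 − (-3)) = -10
Sum: (8) + (-10) = -2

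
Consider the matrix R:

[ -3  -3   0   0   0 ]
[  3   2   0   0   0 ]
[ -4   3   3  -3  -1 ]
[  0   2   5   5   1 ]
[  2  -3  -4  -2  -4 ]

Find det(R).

R is block lower-triangular with a 2×2 block and a 3×3 block on the diagonal, so its determinant equals the product of the determinants of the diagonal blocks.
det of the 2×2 block = 3
det of the 3×3 block = -112
det = (3)·(-112) = -336

The determinant is -336.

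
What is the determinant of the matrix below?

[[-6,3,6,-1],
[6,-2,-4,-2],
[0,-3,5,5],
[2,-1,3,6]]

-494

Expand along row 3 (it has 1 zero):
  − (-3) · M_32   where M_32 = det([-6 6 -1; 6 -4 -2; 2 3 6]) = -158
  + (5) · M_33   where M_33 = det([-6 3 -1; 6 -2 -2; 2 -1 6]) = -34
  − (5) · M_34   where M_34 = det([-6 3 6; 6 -2 -4; 2 -1 3]) = -30
det = (-1)·(-3)·(-158) + (+1)·(5)·(-34) + (-1)·(5)·(-30) = -494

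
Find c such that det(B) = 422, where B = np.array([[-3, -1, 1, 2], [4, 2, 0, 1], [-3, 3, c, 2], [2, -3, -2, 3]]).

Expanding along the column containing c, det(B) is linear in c: det(B) = (-49)·c + (177).
Set (-49)·c + (177) = 422  ⇒  (-49)·c = 245  ⇒  c = -5.

c = -5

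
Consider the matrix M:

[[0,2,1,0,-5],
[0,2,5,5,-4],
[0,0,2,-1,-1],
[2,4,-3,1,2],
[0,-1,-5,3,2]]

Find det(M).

-172

Expand along column 1 (it has 4 zeros):
  − (2) · M_41   where M_41 = det([2 1 0 -5; 2 5 5 -4; 0 2 -1 -1; -1 -5 3 2]) = 86
det = (-1)·(2)·(86) = -172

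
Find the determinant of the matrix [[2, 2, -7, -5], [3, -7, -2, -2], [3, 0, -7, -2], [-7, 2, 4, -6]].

Expand along row 3 (it has 1 zero):
  + (3) · M_31   where M_31 = det([2 -7 -5; -7 -2 -2; 2 4 -6]) = 482
  + (-7) · M_33   where M_33 = det([2 2 -5; 3 -7 -2; -7 2 -6]) = 371
  − (-2) · M_34   where M_34 = det([2 2 -7; 3 -7 -2; -7 2 4]) = 257
det = (+1)·(3)·(482) + (+1)·(-7)·(371) + (-1)·(-2)·(257) = -637

The determinant is -637.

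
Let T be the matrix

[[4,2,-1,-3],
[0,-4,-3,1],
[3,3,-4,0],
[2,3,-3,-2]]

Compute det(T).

Expand along row 2 (it has 1 zero):
  + (-4) · M_22   where M_22 = det([4 -1 -3; 3 -4 0; 2 -3 -2]) = 29
  − (-3) · M_23   where M_23 = det([4 2 -3; 3 3 0; 2 3 -2]) = -21
  + (1) · M_24   where M_24 = det([4 2 -1; 3 3 -4; 2 3 -3]) = 11
det = (+1)·(-4)·(29) + (-1)·(-3)·(-21) + (+1)·(1)·(11) = -168

-168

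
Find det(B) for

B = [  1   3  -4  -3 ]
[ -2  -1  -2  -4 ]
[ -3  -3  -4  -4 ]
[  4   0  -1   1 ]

det(B) = 175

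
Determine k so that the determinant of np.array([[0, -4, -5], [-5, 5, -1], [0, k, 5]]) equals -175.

-3

Expanding along the column containing k, det(B) is linear in k: det(B) = (25)·k + (-100).
Set (25)·k + (-100) = -175  ⇒  (25)·k = -75  ⇒  k = -3.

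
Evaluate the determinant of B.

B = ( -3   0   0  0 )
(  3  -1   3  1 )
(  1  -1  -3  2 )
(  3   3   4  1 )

Expand along row 1 (it has 3 zeros):
  + (-3) · M_11   where M_11 = det([-1 3 1; -1 -3 2; 3 4 1]) = 37
det = (+1)·(-3)·(37) = -111

The determinant is -111.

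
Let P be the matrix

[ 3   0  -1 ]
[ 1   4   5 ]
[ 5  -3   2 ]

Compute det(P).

92

Expand along column 2:
  + 4 · |3 -1; 5 2| = 4·(6 − (-5)) = 44
  − (-3) · |3 -1; 1 5| = −(-3)·(15 − (-1)) = 48
Sum: (44) + (48) = 92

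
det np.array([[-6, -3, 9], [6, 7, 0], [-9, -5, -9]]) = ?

Expand along row 2:
  − 6 · |-3 9; -5 -9| = −6·(27 − (-45)) = -432
  + 7 · |-6 9; -9 -9| = 7·(54 − (-81)) = 945
Sum: (-432) + (945) = 513

The determinant is 513.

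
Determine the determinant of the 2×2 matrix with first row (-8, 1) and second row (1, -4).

31

det = (-8)·(-4) − 1·1 = 32 − 1 = 31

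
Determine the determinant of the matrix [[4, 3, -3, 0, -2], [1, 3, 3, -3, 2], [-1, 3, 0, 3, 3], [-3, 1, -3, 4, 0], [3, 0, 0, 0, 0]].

0

Expand along row 5 (it has 4 zeros):
  + (3) · M_51   where M_51 = det([3 -3 0 -2; 3 3 -3 2; 3 0 3 3; 1 -3 4 0]) = 0
det = (+1)·(3)·(0) = 0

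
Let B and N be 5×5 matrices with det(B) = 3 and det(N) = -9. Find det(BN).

det(BN) = det(B)·det(N) = (3)·(-9) = -27

-27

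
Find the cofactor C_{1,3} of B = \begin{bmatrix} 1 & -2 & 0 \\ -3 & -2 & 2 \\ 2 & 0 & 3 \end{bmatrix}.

4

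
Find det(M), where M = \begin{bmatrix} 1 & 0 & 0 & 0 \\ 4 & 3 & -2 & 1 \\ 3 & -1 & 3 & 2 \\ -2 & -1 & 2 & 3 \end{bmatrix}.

14

Expand along row 1 (it has 3 zeros):
  + (1) · M_11   where M_11 = det([3 -2 1; -1 3 2; -1 2 3]) = 14
det = (+1)·(1)·(14) = 14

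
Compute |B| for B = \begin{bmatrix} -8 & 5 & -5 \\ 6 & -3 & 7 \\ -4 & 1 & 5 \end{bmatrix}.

det(B) = -84

Expand along row 1:
  + (-8) · |-3 7; 1 5| = (-8)·(-15 − 7) = 176
  − 5 · |6 7; -4 5| = −5·(30 − (-28)) = -290
  + (-5) · |6 -3; -4 1| = (-5)·(6 − 12) = 30
Sum: (176) + (-290) + (30) = -84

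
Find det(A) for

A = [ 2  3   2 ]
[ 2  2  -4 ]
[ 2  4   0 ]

16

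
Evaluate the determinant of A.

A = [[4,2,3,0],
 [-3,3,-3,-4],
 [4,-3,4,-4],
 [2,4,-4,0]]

-752

Expand along column 4 (it has 2 zeros):
  + (-4) · M_24   where M_24 = det([4 2 3; 4 -3 4; 2 4 -4]) = 98
  − (-4) · M_34   where M_34 = det([4 2 3; -3 3 -3; 2 4 -4]) = -90
det = (+1)·(-4)·(98) + (-1)·(-4)·(-90) = -752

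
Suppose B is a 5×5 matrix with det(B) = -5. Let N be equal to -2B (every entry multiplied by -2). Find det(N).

For a 5×5 matrix, det(-2B) = (-2)^5·det(B) = -32·det(B).
det(N) = (-32)·(-5) = 160

160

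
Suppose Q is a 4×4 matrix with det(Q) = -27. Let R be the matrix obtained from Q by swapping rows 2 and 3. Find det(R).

Swapping two rows multiplies the determinant by −1.
det(R) = (-1)·(-27) = 27

The determinant is 27.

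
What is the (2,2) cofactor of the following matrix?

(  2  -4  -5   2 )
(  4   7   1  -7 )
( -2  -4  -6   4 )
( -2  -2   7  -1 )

-46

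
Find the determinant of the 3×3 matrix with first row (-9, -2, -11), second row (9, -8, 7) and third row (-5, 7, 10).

Expand along column 1:
  + (-9) · |-8 7; 7 10| = (-9)·(-80 − 49) = 1161
  − 9 · |-2 -11; 7 10| = −9·(-20 − (-77)) = -513
  + (-5) · |-2 -11; -8 7| = (-5)·(-14 − 88) = 510
Sum: (1161) + (-513) + (510) = 1158

1158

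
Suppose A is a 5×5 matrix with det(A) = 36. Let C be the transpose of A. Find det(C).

det(C) = 36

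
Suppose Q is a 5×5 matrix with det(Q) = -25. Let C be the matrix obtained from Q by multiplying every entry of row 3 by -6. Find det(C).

150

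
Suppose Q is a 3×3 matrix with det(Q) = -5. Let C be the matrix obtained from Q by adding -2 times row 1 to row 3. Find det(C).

det(C) = -5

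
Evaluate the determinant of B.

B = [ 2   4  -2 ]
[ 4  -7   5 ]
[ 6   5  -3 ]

Expand along row 1:
  + 2 · |-7 5; 5 -3| = 2·(21 − 25) = -8
  − 4 · |4 5; 6 -3| = −4·(-12 − 30) = 168
  + (-2) · |4 -7; 6 5| = (-2)·(20 − (-42)) = -124
Sum: (-8) + (168) + (-124) = 36

36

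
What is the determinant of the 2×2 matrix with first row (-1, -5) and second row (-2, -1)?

-9

det = (-1)·(-1) − (-5)·(-2) = 1 − 10 = -9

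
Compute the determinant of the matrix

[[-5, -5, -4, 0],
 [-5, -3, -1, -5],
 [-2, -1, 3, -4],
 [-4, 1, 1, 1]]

Expand along row 1 (it has 1 zero):
  + (-5) · M_11   where M_11 = det([-3 -1 -5; -1 3 -4; 1 1 1]) = 2
  − (-5) · M_12   where M_12 = det([-5 -1 -5; -2 3 -4; -4 1 1]) = -103
  + (-4) · M_13   where M_13 = det([-5 -3 -5; -2 -1 -4; -4 1 1]) = -39
det = (+1)·(-5)·(2) + (-1)·(-5)·(-103) + (+1)·(-4)·(-39) = -369

The determinant is -369.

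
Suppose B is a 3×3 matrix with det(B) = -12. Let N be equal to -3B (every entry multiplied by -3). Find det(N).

The determinant is 324.

For a 3×3 matrix, det(-3B) = (-3)^3·det(B) = -27·det(B).
det(N) = (-27)·(-12) = 324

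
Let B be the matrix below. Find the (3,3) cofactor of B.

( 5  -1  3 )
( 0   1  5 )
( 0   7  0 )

5

Delete row 3 and column 3; the remaining 2×2 submatrix is [5 -1; 0 1].
Its determinant is 5·1 − (-1)·0 = 5.
The cofactor carries sign (−1)^(3+3) = +1, so C_{3,3} = +(5) = 5.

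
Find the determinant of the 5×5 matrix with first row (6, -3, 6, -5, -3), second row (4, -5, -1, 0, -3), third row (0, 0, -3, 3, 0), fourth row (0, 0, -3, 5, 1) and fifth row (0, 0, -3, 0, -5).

-378

The matrix is block upper-triangular with a 2×2 block and a 3×3 block on the diagonal, so its determinant equals the product of the determinants of the diagonal blocks.
det of the 2×2 block = -18
det of the 3×3 block = 21
det = (-18)·(21) = -378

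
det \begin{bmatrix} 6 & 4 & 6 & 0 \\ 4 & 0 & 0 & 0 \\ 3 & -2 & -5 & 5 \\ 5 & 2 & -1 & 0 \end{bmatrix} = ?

-320

Expand along row 2 (it has 3 zeros):
  − (4) · M_21   where M_21 = det([4 6 0; -2 -5 5; 2 -1 0]) = 80
det = (-1)·(4)·(80) = -320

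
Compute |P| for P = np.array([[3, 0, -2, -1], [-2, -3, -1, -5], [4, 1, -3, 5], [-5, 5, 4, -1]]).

-250

Expand along row 1 (it has 1 zero):
  + (3) · M_11   where M_11 = det([-3 -1 -5; 1 -3 5; 5 4 -1]) = -70
  + (-2) · M_13   where M_13 = det([-2 -3 -5; 4 1 5; -5 5 -1]) = -10
  − (-1) · M_14   where M_14 = det([-2 -3 -1; 4 1 -3; -5 5 4]) = -60
det = (+1)·(3)·(-70) + (+1)·(-2)·(-10) + (-1)·(-1)·(-60) = -250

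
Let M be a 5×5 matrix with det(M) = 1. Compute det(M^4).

det(M^4) = (det M)^4 = (1)^4 = 1

1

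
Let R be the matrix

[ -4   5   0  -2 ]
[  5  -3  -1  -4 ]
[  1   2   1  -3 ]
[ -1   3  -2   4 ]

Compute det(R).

det(R) = -265

Expand along row 1 (it has 1 zero):
  + (-4) · M_11   where M_11 = det([-3 -1 -4; 2 1 -3; 3 -2 4]) = 51
  − (5) · M_12   where M_12 = det([5 -1 -4; 1 1 -3; -1 -2 4]) = -5
  − (-2) · M_14   where M_14 = det([5 -3 -1; 1 2 1; -1 3 -2]) = -43
det = (+1)·(-4)·(51) + (-1)·(5)·(-5) + (-1)·(-2)·(-43) = -265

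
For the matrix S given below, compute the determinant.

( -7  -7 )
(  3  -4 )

|S| = 49

det(S) = (-7)·(-4) − (-7)·3 = 28 − (-21) = 49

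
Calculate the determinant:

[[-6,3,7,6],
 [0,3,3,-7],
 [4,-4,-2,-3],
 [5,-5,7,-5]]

-522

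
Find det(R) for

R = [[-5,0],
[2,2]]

The determinant is -10.

det(R) = (-5)·2 − 0·2 = -10 − 0 = -10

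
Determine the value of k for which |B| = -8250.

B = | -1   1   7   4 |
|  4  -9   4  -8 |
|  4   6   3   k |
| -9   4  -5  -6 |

k = -1

Expanding along the row containing k, det(B) is linear in k: det(B) = (500)·k + (-7750).
Set (500)·k + (-7750) = -8250  ⇒  (500)·k = -500  ⇒  k = -1.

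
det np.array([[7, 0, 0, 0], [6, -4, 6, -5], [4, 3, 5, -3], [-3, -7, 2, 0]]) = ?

-721

Expand along row 1 (it has 3 zeros):
  + (7) · M_11   where M_11 = det([-4 6 -5; 3 5 -3; -7 2 0]) = -103
det = (+1)·(7)·(-103) = -721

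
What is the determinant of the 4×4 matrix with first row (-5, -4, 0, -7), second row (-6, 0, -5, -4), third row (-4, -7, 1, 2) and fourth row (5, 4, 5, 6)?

Expand along row 1 (it has 1 zero):
  + (-5) · M_11   where M_11 = det([0 -5 -4; -7 1 2; 4 5 6]) = -94
  − (-4) · M_12   where M_12 = det([-6 -5 -4; -4 1 2; 5 5 6]) = -46
  − (-7) · M_14   where M_14 = det([-6 0 -5; -4 -7 1; 5 4 5]) = 139
det = (+1)·(-5)·(-94) + (-1)·(-4)·(-46) + (-1)·(-7)·(139) = 1259

1259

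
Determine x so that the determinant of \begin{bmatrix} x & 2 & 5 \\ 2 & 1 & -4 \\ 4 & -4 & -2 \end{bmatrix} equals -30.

Expanding along the column containing x, det(B) is linear in x: det(B) = (-18)·x + (-84).
Set (-18)·x + (-84) = -30  ⇒  (-18)·x = 54  ⇒  x = -3.

-3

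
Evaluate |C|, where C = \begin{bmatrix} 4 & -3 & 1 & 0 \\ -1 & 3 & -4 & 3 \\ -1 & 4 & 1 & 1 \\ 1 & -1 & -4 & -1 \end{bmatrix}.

det(C) = -180

Expand along row 1 (it has 1 zero):
  + (4) · M_11   where M_11 = det([3 -4 3; 4 1 1; -1 -4 -1]) = -48
  − (-3) · M_12   where M_12 = det([-1 -4 3; -1 1 1; 1 -4 -1]) = 6
  + (1) · M_13   where M_13 = det([-1 3 3; -1 4 1; 1 -1 -1]) = -6
det = (+1)·(4)·(-48) + (-1)·(-3)·(6) + (+1)·(1)·(-6) = -180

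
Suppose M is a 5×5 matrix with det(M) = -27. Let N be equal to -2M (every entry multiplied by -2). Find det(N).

For a 5×5 matrix, det(-2M) = (-2)^5·det(M) = -32·det(M).
det(N) = (-32)·(-27) = 864

The determinant is 864.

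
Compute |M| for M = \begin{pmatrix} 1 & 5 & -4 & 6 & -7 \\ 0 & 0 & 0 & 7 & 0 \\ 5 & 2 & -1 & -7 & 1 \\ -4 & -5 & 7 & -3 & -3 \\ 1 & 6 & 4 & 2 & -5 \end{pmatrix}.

The determinant is -12635.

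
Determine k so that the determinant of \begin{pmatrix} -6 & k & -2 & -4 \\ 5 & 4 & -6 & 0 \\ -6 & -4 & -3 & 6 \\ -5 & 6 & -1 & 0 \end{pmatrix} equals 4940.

k = -6

Expanding along the column containing k, det(A) is linear in k: det(A) = (-210)·k + (3680).
Set (-210)·k + (3680) = 4940  ⇒  (-210)·k = 1260  ⇒  k = -6.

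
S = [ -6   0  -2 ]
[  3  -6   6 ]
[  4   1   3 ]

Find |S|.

Expand along column 2:
  + (-6) · |-6 -2; 4 3| = (-6)·(-18 − (-8)) = 60
  − 1 · |-6 -2; 3 6| = −1·(-36 − (-6)) = 30
Sum: (60) + (30) = 90

|S| = 90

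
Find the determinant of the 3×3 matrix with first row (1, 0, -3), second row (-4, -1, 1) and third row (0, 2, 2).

Expand along column 1:
  + 1 · |-1 1; 2 2| = 1·(-2 − 2) = -4
  − (-4) · |0 -3; 2 2| = −(-4)·(0 − (-6)) = 24
Sum: (-4) + (24) = 20

The determinant is 20.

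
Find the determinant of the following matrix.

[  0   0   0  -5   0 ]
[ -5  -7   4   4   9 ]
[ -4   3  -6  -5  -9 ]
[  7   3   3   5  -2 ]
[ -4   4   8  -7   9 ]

Expand along row 1 (it has 4 zeros):
  − (-5) · M_14   where M_14 = det([-5 -7 4 9; -4 3 -6 -9; 7 3 3 -2; -4 4 8 9]) = -2565
det = (-1)·(-5)·(-2565) = -12825

-12825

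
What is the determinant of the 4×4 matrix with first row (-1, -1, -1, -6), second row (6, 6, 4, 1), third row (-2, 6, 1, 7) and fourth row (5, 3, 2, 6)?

Expand along row 1:
  + (-1) · M_11   where M_11 = det([6 4 1; 6 1 7; 3 2 6]) = -99
  − (-1) · M_12   where M_12 = det([6 4 1; -2 1 7; 5 2 6]) = 131
  + (-1) · M_13   where M_13 = det([6 6 1; -2 6 7; 5 3 6]) = 336
  − (-6) · M_14   where M_14 = det([6 6 4; -2 6 1; 5 3 2]) = -36
det = (+1)·(-1)·(-99) + (-1)·(-1)·(131) + (+1)·(-1)·(336) + (-1)·(-6)·(-36) = -322

The determinant is -322.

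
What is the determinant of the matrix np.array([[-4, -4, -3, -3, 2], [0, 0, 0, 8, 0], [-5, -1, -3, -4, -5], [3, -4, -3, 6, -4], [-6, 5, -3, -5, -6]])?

Expand along row 2 (it has 4 zeros):
  + (8) · M_24   where M_24 = det([-4 -4 -3 2; -5 -1 -3 -5; 3 -4 -3 -4; -6 5 -3 -6]) = 873
det = (+1)·(8)·(873) = 6984

6984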